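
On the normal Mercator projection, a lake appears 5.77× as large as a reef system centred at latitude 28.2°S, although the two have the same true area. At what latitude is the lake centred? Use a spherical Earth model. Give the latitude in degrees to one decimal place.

For equal true areas on Mercator, apparent areas scale as sec²φ, so the ratio is cos²φ₂ / cos²φ₁.
cos²φ₂ / cos²φ₁ = 5.77  ⇒  cos φ₁ = cos 28.2° / √5.77 = 0.8813/2.402 = 0.3669.
φ₁ = arccos(0.3669) ≈ 68.5°.

68.5°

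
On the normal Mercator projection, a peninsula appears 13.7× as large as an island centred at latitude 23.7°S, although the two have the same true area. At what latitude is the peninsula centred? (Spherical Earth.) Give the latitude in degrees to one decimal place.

On Mercator, (apparent₁)/(apparent₂) = sec²φ₁ / sec²φ₂ when true areas are equal.
cos²φ₂ / cos²φ₁ = 13.7  ⇒  cos φ₁ = cos 23.7° / √13.7 = 0.9157/3.701 = 0.2474.
φ₁ = arccos(0.2474) ≈ 75.7°.

75.7°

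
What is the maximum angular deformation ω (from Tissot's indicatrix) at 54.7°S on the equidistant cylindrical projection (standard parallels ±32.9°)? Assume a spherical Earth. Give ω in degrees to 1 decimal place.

In the equirectangular projection with standard parallel φ₀ = 32.9° (x = Rλ cos φ₀, y = Rφ), meridians are true-scale (h = 1) and the parallel scale is k = cos φ₀ / cos φ.
At 54.7°: h = 1.000, k = 1.453; principal scales a = 1.453, b = 1.000.
sin(ω/2) = (a − b)/(a + b) = 0.4530/2.453 = 0.1847, so ω = 2 arcsin(0.1847) ≈ 21.3°.

21.3°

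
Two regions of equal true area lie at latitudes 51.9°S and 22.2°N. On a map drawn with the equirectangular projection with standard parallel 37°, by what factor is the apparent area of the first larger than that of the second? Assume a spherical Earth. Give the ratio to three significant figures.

The equidistant cylindrical projection with φ₀ = 37° has h = 1 (meridians true) and k = cos φ₀ / cos φ along parallels.
Areal scale at 51.9°: h·k = 1.000 × 1.294 = 1.294.
Areal scale at 22.2°: h·k = 1.000 × 0.8626 = 0.8626.
Ratio = 1.294/0.8626 ≈ 1.50.

1.50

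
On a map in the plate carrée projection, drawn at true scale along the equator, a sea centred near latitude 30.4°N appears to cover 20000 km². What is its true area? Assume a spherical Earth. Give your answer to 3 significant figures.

Plate carrée maps x = Rλ, y = Rφ. The meridian scale is h = 1 and the parallel scale is k = 1/cos φ = sec φ.
Areal scale = h·k = 1 × sec φ; at 30.4°, h = 1.000, k = 1.159, so h·k = 1.159.
True area = apparent / (areal scale) = 20000 / 1.159 ≈ 17300 km².

17300 km²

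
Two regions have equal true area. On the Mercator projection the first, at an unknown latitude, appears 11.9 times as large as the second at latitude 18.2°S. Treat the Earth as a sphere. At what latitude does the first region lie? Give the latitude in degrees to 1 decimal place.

74.0°

For equal true areas on Mercator, apparent areas scale as sec²φ, so the ratio is cos²φ₂ / cos²φ₁.
cos²φ₂ / cos²φ₁ = 11.9  ⇒  cos φ₁ = cos 18.2° / √11.9 = 0.9500/3.450 = 0.2754.
φ₁ = arccos(0.2754) ≈ 74.0°.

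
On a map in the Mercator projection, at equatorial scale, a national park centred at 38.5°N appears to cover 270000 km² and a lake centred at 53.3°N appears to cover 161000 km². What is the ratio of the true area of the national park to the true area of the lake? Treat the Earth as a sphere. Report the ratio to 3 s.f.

Mercator's areal exaggeration is sec²φ; hence true area = (apparent area) · cos²φ.
True area of national park: 270000 × cos²(38.5°) = 270000 × 0.6125 = 165400 km².
True area of lake: 161000 × cos²(53.3°) = 161000 × 0.3572 = 57500 km².
Ratio = 165400 / 57500 ≈ 2.88.

2.88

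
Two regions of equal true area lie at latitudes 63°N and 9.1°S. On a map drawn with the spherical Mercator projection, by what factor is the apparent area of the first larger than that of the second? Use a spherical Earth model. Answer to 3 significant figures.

4.73

Mercator is conformal with k = sec φ, so areal scale = k² = sec²φ.
At 63°: sec²(63°) = 1/0.4540² = 4.852.
At 9.1°: sec²(9.1°) = 1/0.9874² = 1.026.
Ratio = 4.852/1.026 = cos²(9.1°)/cos²(63°) ≈ 4.73.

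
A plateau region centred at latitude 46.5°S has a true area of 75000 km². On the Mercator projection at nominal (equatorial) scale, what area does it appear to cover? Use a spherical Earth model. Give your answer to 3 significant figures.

Mercator is conformal, so the point scale is isotropic: h = k = sec φ = 1/cos φ.
Areal scale = k² = sec²φ = 1/cos²(46.5°) = 1/0.6884² = 2.110.
Apparent area = 75000 × 2.110 ≈ 158000 km².

158000 km²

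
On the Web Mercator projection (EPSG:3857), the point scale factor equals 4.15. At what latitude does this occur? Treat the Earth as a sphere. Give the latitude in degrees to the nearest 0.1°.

Mercator scale is k = sec φ = 1/cos φ.
1/cos φ = 4.15  ⇒  cos φ = 0.2410  ⇒  φ = arccos(0.2410) ≈ 76.1°.

76.1°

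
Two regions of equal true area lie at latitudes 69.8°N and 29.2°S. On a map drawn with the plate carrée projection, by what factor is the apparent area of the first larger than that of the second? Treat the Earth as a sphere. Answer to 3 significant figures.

2.53

Plate carrée maps x = Rλ, y = Rφ. The meridian scale is h = 1 and the parallel scale is k = 1/cos φ = sec φ.
Areal scale at 69.8°: h·k = 1.000 × 2.896 = 2.896.
Areal scale at 29.2°: h·k = 1.000 × 1.146 = 1.146.
Ratio = 2.896/1.146 ≈ 2.53.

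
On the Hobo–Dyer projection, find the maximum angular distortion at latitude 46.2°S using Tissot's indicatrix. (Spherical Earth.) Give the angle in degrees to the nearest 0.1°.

The Hobo–Dyer projection is cylindrical equal-area with φ₀ = 37.5°. A cylindrical equal-area projection with standard parallel φ₀ has meridian scale h = cos φ / cos φ₀ and parallel scale k = cos φ₀ / cos φ (so areas are preserved, h·k = 1).
At 46.2°: h = 0.8724, k = 1.146; principal scales a = 1.146, b = 0.8724.
sin(ω/2) = (a − b)/(a + b) = 0.2738/2.019 = 0.1356, so ω = 2 arcsin(0.1356) ≈ 15.6°.

15.6°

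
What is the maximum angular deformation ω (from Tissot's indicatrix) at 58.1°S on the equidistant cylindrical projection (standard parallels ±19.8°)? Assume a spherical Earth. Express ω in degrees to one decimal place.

With standard parallel φ₀ = 19.8°, the equirectangular projection gives x = Rλ cos φ₀, y = Rφ, so h = 1 and k = cos 19.8° / cos φ.
At 58.1°: h = 1.000, k = 1.780; principal scales a = 1.780, b = 1.000.
sin(ω/2) = (a − b)/(a + b) = 0.7805/2.780 = 0.2807, so ω = 2 arcsin(0.2807) ≈ 32.6°.

32.6°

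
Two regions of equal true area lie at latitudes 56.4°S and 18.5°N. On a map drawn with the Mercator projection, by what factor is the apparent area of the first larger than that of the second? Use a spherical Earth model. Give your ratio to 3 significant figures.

On Mercator, area is exaggerated by sec²φ = 1/cos²φ.
At 56.4°: sec²(56.4°) = 1/0.5534² = 3.265.
At 18.5°: sec²(18.5°) = 1/0.9483² = 1.112.
Ratio = 3.265/1.112 = cos²(18.5°)/cos²(56.4°) ≈ 2.94.

2.94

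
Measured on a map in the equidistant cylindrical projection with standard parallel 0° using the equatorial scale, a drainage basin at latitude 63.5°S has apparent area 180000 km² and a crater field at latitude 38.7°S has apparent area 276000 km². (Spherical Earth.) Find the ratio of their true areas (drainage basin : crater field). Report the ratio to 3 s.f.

Plate carrée has h = 1 and k = sec φ, giving areal scale sec φ; true area = (apparent area) · cos φ.
True area of drainage basin: 180000 × cos(63.5°) = 180000 × 0.4462 = 80320 km².
True area of crater field: 276000 × cos(38.7°) = 276000 × 0.7804 = 215400 km².
Ratio = 80320 / 215400 ≈ 0.373.

0.373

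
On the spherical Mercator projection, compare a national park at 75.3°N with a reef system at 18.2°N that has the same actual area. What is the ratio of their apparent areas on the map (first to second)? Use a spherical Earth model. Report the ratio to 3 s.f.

14.0

Mercator is conformal with k = sec φ, so areal scale = k² = sec²φ.
At 75.3°: sec²(75.3°) = 1/0.2538² = 15.53.
At 18.2°: sec²(18.2°) = 1/0.9500² = 1.108.
Ratio = 15.53/1.108 = cos²(18.2°)/cos²(75.3°) ≈ 14.0.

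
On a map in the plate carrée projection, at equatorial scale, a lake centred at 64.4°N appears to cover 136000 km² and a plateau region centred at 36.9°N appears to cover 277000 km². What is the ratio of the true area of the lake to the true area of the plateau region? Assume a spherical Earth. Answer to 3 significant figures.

0.265

On the plate carrée, areal scale = h·k = 1 × sec φ, so true area = apparent × cos φ.
True area of lake: 136000 × cos(64.4°) = 136000 × 0.4321 = 58760 km².
True area of plateau region: 277000 × cos(36.9°) = 277000 × 0.7997 = 221500 km².
Ratio = 58760 / 221500 ≈ 0.265.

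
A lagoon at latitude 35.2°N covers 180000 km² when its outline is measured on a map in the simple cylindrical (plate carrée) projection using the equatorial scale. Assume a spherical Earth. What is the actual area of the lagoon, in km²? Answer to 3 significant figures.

147000 km²

Plate carrée maps x = Rλ, y = Rφ. The meridian scale is h = 1 and the parallel scale is k = 1/cos φ = sec φ.
Areal scale = h·k = 1 × sec φ; at 35.2°, h = 1.000, k = 1.224, so h·k = 1.224.
True area = apparent / (areal scale) = 180000 / 1.224 ≈ 147000 km².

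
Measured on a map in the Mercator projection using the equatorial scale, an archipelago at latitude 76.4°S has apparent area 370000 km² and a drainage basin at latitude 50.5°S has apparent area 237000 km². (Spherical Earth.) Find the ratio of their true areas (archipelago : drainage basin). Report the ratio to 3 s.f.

0.213

Mercator's areal exaggeration is sec²φ; hence true area = (apparent area) · cos²φ.
True area of archipelago: 370000 × cos²(76.4°) = 370000 × 0.05529 = 20460 km².
True area of drainage basin: 237000 × cos²(50.5°) = 237000 × 0.4046 = 95890 km².
Ratio = 20460 / 95890 ≈ 0.213.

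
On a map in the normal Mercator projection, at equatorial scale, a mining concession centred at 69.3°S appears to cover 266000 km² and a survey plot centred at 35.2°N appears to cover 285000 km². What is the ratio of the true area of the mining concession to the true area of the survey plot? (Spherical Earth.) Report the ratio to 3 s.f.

0.175

Mercator's areal exaggeration is sec²φ; hence true area = (apparent area) · cos²φ.
True area of mining concession: 266000 × cos²(69.3°) = 266000 × 0.1249 = 33240 km².
True area of survey plot: 285000 × cos²(35.2°) = 285000 × 0.6677 = 190300 km².
Ratio = 33240 / 190300 ≈ 0.175.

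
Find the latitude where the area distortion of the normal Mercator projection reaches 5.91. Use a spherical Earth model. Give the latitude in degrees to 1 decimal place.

Mercator areal scale is sec²φ.
sec²φ = 5.91  ⇒  cos²φ = 0.1692  ⇒  cos φ = 0.4113.
φ = arccos(0.4113) ≈ 65.7°.

65.7°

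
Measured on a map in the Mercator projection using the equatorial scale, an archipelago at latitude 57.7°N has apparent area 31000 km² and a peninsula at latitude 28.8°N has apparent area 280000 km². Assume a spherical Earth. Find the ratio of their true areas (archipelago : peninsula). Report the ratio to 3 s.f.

Since Mercator area scale is 1/cos²φ, the true area equals the apparent area multiplied by cos²φ.
True area of archipelago: 31000 × cos²(57.7°) = 31000 × 0.2855 = 8852 km².
True area of peninsula: 280000 × cos²(28.8°) = 280000 × 0.7679 = 215000 km².
Ratio = 8852 / 215000 ≈ 0.0412.

0.0412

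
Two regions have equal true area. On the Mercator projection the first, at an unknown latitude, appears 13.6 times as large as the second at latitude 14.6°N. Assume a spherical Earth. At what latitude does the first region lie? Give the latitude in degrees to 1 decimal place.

On Mercator, (apparent₁)/(apparent₂) = sec²φ₁ / sec²φ₂ when true areas are equal.
cos²φ₂ / cos²φ₁ = 13.6  ⇒  cos φ₁ = cos 14.6° / √13.6 = 0.9677/3.688 = 0.2624.
φ₁ = arccos(0.2624) ≈ 74.8°.

74.8°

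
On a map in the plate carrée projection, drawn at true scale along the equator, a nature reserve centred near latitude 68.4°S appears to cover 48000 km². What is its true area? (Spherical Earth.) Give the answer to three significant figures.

Plate carrée maps x = Rλ, y = Rφ. The meridian scale is h = 1 and the parallel scale is k = 1/cos φ = sec φ.
Areal scale = h·k = 1 × sec φ; at 68.4°, h = 1.000, k = 2.716, so h·k = 2.716.
True area = apparent / (areal scale) = 48000 / 2.716 ≈ 17700 km².

17700 km²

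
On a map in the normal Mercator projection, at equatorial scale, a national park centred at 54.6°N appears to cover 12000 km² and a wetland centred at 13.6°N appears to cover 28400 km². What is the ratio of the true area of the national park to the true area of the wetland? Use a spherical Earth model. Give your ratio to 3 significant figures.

Since Mercator area scale is 1/cos²φ, the true area equals the apparent area multiplied by cos²φ.
True area of national park: 12000 × cos²(54.6°) = 12000 × 0.3356 = 4027 km².
True area of wetland: 28400 × cos²(13.6°) = 28400 × 0.9447 = 26830 km².
Ratio = 4027 / 26830 ≈ 0.150.

0.150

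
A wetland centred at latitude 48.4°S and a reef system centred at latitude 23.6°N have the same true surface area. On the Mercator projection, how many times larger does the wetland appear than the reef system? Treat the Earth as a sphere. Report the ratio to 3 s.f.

On Mercator, area is exaggerated by sec²φ = 1/cos²φ.
At 48.4°: sec²(48.4°) = 1/0.6639² = 2.269.
At 23.6°: sec²(23.6°) = 1/0.9164² = 1.191.
Ratio = 2.269/1.191 = cos²(23.6°)/cos²(48.4°) ≈ 1.91.

1.91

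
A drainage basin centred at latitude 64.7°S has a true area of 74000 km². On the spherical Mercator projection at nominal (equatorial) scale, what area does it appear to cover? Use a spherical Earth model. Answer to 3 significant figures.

The Mercator projection is conformal; its linear scale factor is the same in every direction and equals sec φ = 1/cos φ.
Areal scale = k² = sec²φ = 1/cos²(64.7°) = 1/0.4274² = 5.475.
Apparent area = 74000 × 5.475 ≈ 405000 km².

405000 km²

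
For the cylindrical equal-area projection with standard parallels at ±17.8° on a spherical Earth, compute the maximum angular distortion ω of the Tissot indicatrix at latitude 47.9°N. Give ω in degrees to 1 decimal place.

A cylindrical equal-area projection with standard parallel φ₀ has meridian scale h = cos φ / cos φ₀ and parallel scale k = cos φ₀ / cos φ (so areas are preserved, h·k = 1).
At 47.9°: h = 0.7041, k = 1.420; principal scales a = 1.420, b = 0.7041.
sin(ω/2) = (a − b)/(a + b) = 0.7161/2.124 = 0.3371, so ω = 2 arcsin(0.3371) ≈ 39.4°.

39.4°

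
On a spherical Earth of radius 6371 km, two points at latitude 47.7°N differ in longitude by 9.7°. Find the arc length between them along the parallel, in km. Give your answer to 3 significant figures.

726 km

Arc length along a parallel = R cos φ · Δλ (with Δλ in radians).
= 6371 × cos 47.7° × (9.7° × π/180) = 6371 × 0.6730 × 0.1693 ≈ 726 km.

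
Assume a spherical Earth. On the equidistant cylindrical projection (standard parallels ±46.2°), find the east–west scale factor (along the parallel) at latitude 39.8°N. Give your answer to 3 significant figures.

With standard parallel φ₀ = 46.2°, the equirectangular projection gives x = Rλ cos φ₀, y = Rφ, so h = 1 and k = cos 46.2° / cos φ.
k = cos 46.2° / cos 39.8° = 0.6921/0.7683 = 0.9009.

0.901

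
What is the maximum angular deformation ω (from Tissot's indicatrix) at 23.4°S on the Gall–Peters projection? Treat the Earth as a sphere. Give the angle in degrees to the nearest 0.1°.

29.5°

Gall–Peters is a cylindrical equal-area projection with standard parallels at ±45°. Cylindrical equal-area (φ₀ = 45°): h = cos φ / cos 45° along meridians, k = cos 45° / cos φ along parallels; h·k = 1.
At 23.4°: h = 1.298, k = 0.7705; principal scales a = 1.298, b = 0.7705.
sin(ω/2) = (a − b)/(a + b) = 0.5274/2.068 = 0.2550, so ω = 2 arcsin(0.2550) ≈ 29.5°.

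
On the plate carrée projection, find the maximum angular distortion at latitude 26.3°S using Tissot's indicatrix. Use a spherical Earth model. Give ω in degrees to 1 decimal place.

6.3°

Plate carrée maps x = Rλ, y = Rφ. The meridian scale is h = 1 and the parallel scale is k = 1/cos φ = sec φ.
At 26.3°: h = 1.000, k = 1.115; principal scales a = 1.115, b = 1.000.
sin(ω/2) = (a − b)/(a + b) = 0.1155/2.115 = 0.05458, so ω = 2 arcsin(0.05458) ≈ 6.3°.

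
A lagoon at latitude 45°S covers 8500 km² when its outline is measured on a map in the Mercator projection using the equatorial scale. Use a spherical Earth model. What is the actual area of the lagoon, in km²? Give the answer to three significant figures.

4250 km²

For Mercator, h = k = sec φ (a conformal cylindrical projection has a single point scale, 1/cos φ).
Areal scale = k² = sec²φ = 1/cos²(45°) = 1/0.7071² = 2.000.
True area = apparent / (areal scale) = 8500 / 2.000 ≈ 4250 km².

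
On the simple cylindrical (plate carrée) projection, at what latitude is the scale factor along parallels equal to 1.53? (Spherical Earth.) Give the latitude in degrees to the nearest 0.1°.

49.2°

Plate carrée: h = 1, k = sec φ along parallels.
sec φ = 1.53  ⇒  cos φ = 0.6536  ⇒  φ ≈ 49.2°.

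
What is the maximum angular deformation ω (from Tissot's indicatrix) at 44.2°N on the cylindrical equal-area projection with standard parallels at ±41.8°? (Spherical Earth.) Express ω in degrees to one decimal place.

4.5°

A cylindrical equal-area projection with standard parallel φ₀ has meridian scale h = cos φ / cos φ₀ and parallel scale k = cos φ₀ / cos φ (so areas are preserved, h·k = 1).
At 44.2°: h = 0.9617, k = 1.040; principal scales a = 1.040, b = 0.9617.
sin(ω/2) = (a − b)/(a + b) = 0.07816/2.002 = 0.03905, so ω = 2 arcsin(0.03905) ≈ 4.5°.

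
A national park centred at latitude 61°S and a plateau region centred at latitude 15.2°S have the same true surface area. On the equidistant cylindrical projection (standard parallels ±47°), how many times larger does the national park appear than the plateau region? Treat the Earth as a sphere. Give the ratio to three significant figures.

With standard parallel φ₀ = 47°, the equirectangular projection gives x = Rλ cos φ₀, y = Rφ, so h = 1 and k = cos 47° / cos φ.
Areal scale at 61°: h·k = 1.000 × 1.407 = 1.407.
Areal scale at 15.2°: h·k = 1.000 × 0.7067 = 0.7067.
Ratio = 1.407/0.7067 ≈ 1.99.

1.99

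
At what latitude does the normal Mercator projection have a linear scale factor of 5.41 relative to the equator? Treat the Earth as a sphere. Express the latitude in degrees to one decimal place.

79.3°

Mercator scale is k = sec φ = 1/cos φ.
1/cos φ = 5.41  ⇒  cos φ = 0.1848  ⇒  φ = arccos(0.1848) ≈ 79.3°.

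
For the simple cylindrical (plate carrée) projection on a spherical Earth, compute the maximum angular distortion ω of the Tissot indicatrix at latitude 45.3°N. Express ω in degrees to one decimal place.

20.1°

For the equirectangular projection with φ₀ = 0 (plate carrée), h = 1 along meridians and k = sec φ along parallels.
At 45.3°: h = 1.000, k = 1.422; principal scales a = 1.422, b = 1.000.
sin(ω/2) = (a − b)/(a + b) = 0.4217/2.422 = 0.1741, so ω = 2 arcsin(0.1741) ≈ 20.1°.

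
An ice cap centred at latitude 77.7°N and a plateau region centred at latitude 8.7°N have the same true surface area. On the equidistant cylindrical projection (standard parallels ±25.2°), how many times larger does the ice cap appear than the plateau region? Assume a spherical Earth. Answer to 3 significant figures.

The equidistant cylindrical projection with φ₀ = 25.2° has h = 1 (meridians true) and k = cos φ₀ / cos φ along parallels.
Areal scale at 77.7°: h·k = 1.000 × 4.247 = 4.247.
Areal scale at 8.7°: h·k = 1.000 × 0.9154 = 0.9154.
Ratio = 4.247/0.9154 ≈ 4.64.

4.64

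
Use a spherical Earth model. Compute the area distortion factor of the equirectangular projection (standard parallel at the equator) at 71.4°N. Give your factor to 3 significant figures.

In the plate carrée (x = Rλ, y = Rφ), meridians are true-scale (h = 1) and parallels are stretched by k = sec φ.
Areal scale = h·k = 1 × sec φ; at 71.4°, h = 1.000, k = 3.135, so h·k = 3.135.

3.14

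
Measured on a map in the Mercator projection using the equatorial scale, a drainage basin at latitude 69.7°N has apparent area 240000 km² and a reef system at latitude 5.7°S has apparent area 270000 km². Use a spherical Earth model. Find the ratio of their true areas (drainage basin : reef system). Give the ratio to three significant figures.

On Mercator the areal scale is sec²φ, so true area = apparent × cos²φ.
True area of drainage basin: 240000 × cos²(69.7°) = 240000 × 0.1204 = 28890 km².
True area of reef system: 270000 × cos²(5.7°) = 270000 × 0.9901 = 267300 km².
Ratio = 28890 / 267300 ≈ 0.108.

0.108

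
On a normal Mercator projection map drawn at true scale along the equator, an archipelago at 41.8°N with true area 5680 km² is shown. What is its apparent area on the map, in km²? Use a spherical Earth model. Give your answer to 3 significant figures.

For Mercator, h = k = sec φ (a conformal cylindrical projection has a single point scale, 1/cos φ).
Areal scale = k² = sec²φ = 1/cos²(41.8°) = 1/0.7455² = 1.799.
Apparent area = 5680 × 1.799 ≈ 10200 km².

10200 km²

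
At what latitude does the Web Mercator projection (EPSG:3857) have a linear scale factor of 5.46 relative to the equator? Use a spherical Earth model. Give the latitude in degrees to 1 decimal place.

Mercator scale is k = sec φ = 1/cos φ.
1/cos φ = 5.46  ⇒  cos φ = 0.1832  ⇒  φ = arccos(0.1832) ≈ 79.4°.

79.4°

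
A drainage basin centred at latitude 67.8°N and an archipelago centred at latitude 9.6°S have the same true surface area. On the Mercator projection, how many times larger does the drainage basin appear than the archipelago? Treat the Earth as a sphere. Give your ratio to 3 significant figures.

Mercator areal scale is sec²φ.
At 67.8°: sec²(67.8°) = 1/0.3778² = 7.005.
At 9.6°: sec²(9.6°) = 1/0.9860² = 1.029.
Ratio = 7.005/1.029 = cos²(9.6°)/cos²(67.8°) ≈ 6.81.

6.81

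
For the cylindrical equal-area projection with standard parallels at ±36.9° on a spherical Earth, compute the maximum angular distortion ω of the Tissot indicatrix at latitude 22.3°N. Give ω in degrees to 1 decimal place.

16.6°

For cylindrical equal-area with standard parallel φ₀, h = cos φ / cos φ₀ and k = cos φ₀ / cos φ, so h·k = 1.
At 22.3°: h = 1.157, k = 0.8643; principal scales a = 1.157, b = 0.8643.
sin(ω/2) = (a − b)/(a + b) = 0.2926/2.021 = 0.1448, so ω = 2 arcsin(0.1448) ≈ 16.6°.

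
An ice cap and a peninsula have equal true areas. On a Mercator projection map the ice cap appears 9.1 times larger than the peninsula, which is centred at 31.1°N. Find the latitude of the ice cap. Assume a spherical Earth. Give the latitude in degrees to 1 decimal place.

73.5°

For equal true areas on Mercator, apparent areas scale as sec²φ, so the ratio is cos²φ₂ / cos²φ₁.
cos²φ₂ / cos²φ₁ = 9.1  ⇒  cos φ₁ = cos 31.1° / √9.1 = 0.8563/3.017 = 0.2838.
φ₁ = arccos(0.2838) ≈ 73.5°.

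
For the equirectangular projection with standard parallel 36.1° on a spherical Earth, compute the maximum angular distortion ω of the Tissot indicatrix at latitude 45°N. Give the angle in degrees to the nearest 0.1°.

7.6°

In the equirectangular projection with standard parallel φ₀ = 36.1° (x = Rλ cos φ₀, y = Rφ), meridians are true-scale (h = 1) and the parallel scale is k = cos φ₀ / cos φ.
At 45°: h = 1.000, k = 1.143; principal scales a = 1.143, b = 1.000.
sin(ω/2) = (a − b)/(a + b) = 0.1427/2.143 = 0.06659, so ω = 2 arcsin(0.06659) ≈ 7.6°.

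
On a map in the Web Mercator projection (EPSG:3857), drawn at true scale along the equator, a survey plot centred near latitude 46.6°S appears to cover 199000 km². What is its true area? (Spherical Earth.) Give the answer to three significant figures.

The Mercator projection is conformal; its linear scale factor is the same in every direction and equals sec φ = 1/cos φ.
Areal scale = k² = sec²φ = 1/cos²(46.6°) = 1/0.6871² = 2.118.
True area = apparent / (areal scale) = 199000 / 2.118 ≈ 93900 km².

93900 km²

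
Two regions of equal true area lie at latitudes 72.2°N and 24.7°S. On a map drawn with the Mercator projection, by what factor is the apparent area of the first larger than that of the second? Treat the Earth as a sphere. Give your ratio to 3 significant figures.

8.83

On Mercator, area is exaggerated by sec²φ = 1/cos²φ.
At 72.2°: sec²(72.2°) = 1/0.3057² = 10.70.
At 24.7°: sec²(24.7°) = 1/0.9085² = 1.212.
Ratio = 10.70/1.212 = cos²(24.7°)/cos²(72.2°) ≈ 8.83.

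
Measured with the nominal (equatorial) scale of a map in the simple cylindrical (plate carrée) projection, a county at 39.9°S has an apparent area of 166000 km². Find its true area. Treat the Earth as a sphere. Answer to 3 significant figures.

127000 km²

Plate carrée maps x = Rλ, y = Rφ. The meridian scale is h = 1 and the parallel scale is k = 1/cos φ = sec φ.
Areal scale = h·k = 1 × sec φ; at 39.9°, h = 1.000, k = 1.304, so h·k = 1.304.
True area = apparent / (areal scale) = 166000 / 1.304 ≈ 127000 km².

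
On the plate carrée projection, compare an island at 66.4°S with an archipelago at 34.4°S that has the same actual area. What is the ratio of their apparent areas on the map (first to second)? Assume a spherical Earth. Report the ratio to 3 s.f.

2.06

For the equirectangular projection with φ₀ = 0 (plate carrée), h = 1 along meridians and k = sec φ along parallels.
Areal scale at 66.4°: h·k = 1.000 × 2.498 = 2.498.
Areal scale at 34.4°: h·k = 1.000 × 1.212 = 1.212.
Ratio = 2.498/1.212 ≈ 2.06.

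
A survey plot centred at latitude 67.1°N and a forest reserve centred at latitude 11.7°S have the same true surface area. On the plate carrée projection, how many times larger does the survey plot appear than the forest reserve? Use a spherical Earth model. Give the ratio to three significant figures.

In the plate carrée (x = Rλ, y = Rφ), meridians are true-scale (h = 1) and parallels are stretched by k = sec φ.
Areal scale at 67.1°: h·k = 1.000 × 2.570 = 2.570.
Areal scale at 11.7°: h·k = 1.000 × 1.021 = 1.021.
Ratio = 2.570/1.021 ≈ 2.52.

2.52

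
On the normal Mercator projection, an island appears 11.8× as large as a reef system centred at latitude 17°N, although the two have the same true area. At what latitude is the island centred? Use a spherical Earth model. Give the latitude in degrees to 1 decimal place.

73.8°

Mercator areal scale is sec²φ, so apparent-area ratio = sec²φ₁ / sec²φ₂ = cos²φ₂ / cos²φ₁.
cos²φ₂ / cos²φ₁ = 11.8  ⇒  cos φ₁ = cos 17° / √11.8 = 0.9563/3.435 = 0.2784.
φ₁ = arccos(0.2784) ≈ 73.8°.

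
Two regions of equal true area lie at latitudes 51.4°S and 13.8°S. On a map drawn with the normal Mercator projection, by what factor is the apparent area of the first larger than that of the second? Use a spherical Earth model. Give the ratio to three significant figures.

Mercator is conformal with k = sec φ, so areal scale = k² = sec²φ.
At 51.4°: sec²(51.4°) = 1/0.6239² = 2.569.
At 13.8°: sec²(13.8°) = 1/0.9711² = 1.060.
Ratio = 2.569/1.060 = cos²(13.8°)/cos²(51.4°) ≈ 2.42.

2.42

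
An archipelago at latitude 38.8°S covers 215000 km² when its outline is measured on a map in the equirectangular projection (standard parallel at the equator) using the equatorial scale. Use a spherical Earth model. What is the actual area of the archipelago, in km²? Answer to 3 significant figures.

In the plate carrée (x = Rλ, y = Rφ), meridians are true-scale (h = 1) and parallels are stretched by k = sec φ.
Areal scale = h·k = 1 × sec φ; at 38.8°, h = 1.000, k = 1.283, so h·k = 1.283.
True area = apparent / (areal scale) = 215000 / 1.283 ≈ 168000 km².

168000 km²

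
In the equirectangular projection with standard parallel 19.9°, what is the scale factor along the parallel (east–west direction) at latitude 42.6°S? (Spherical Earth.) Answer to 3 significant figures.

1.28

In the equirectangular projection with standard parallel φ₀ = 19.9° (x = Rλ cos φ₀, y = Rφ), meridians are true-scale (h = 1) and the parallel scale is k = cos φ₀ / cos φ.
k = cos 19.9° / cos 42.6° = 0.9403/0.7361 = 1.277.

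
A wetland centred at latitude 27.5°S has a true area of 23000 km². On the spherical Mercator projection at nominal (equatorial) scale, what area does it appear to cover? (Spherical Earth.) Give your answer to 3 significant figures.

29200 km²

For Mercator, h = k = sec φ (a conformal cylindrical projection has a single point scale, 1/cos φ).
Areal scale = k² = sec²φ = 1/cos²(27.5°) = 1/0.8870² = 1.271.
Apparent area = 23000 × 1.271 ≈ 29200 km².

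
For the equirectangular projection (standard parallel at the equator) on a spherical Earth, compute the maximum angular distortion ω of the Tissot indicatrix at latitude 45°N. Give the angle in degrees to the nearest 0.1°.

Plate carrée maps x = Rλ, y = Rφ. The meridian scale is h = 1 and the parallel scale is k = 1/cos φ = sec φ.
At 45°: h = 1.000, k = 1.414; principal scales a = 1.414, b = 1.000.
sin(ω/2) = (a − b)/(a + b) = 0.4142/2.414 = 0.1716, so ω = 2 arcsin(0.1716) ≈ 19.8°.

19.8°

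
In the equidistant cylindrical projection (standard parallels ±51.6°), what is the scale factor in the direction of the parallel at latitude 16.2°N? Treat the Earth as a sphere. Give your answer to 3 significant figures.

The equidistant cylindrical projection with φ₀ = 51.6° has h = 1 (meridians true) and k = cos φ₀ / cos φ along parallels.
k = cos 51.6° / cos 16.2° = 0.6211/0.9603 = 0.6468.

0.647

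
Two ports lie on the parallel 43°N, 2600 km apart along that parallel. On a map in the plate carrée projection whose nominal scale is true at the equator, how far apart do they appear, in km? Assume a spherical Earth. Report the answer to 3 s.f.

For the equirectangular projection with φ₀ = 0 (plate carrée), h = 1 along meridians and k = sec φ along parallels.
Along the parallel, k = sec 43° = 1/0.7314 = 1.367.
Map distance = 2600 × 1.367 ≈ 3560 km.

3560 km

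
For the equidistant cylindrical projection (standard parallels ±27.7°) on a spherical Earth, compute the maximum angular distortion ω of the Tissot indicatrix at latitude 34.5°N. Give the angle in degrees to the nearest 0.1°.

4.1°

The equidistant cylindrical projection with φ₀ = 27.7° has h = 1 (meridians true) and k = cos φ₀ / cos φ along parallels.
At 34.5°: h = 1.000, k = 1.074; principal scales a = 1.074, b = 1.000.
sin(ω/2) = (a − b)/(a + b) = 0.07434/2.074 = 0.03584, so ω = 2 arcsin(0.03584) ≈ 4.1°.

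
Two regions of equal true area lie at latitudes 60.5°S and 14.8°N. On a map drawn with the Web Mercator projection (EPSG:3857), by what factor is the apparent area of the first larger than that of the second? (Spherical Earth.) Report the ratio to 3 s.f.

On Mercator, area is exaggerated by sec²φ = 1/cos²φ.
At 60.5°: sec²(60.5°) = 1/0.4924² = 4.124.
At 14.8°: sec²(14.8°) = 1/0.9668² = 1.070.
Ratio = 4.124/1.070 = cos²(14.8°)/cos²(60.5°) ≈ 3.85.

3.85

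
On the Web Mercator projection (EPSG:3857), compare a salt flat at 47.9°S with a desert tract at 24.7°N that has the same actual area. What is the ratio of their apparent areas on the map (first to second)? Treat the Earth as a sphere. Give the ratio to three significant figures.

On Mercator, area is exaggerated by sec²φ = 1/cos²φ.
At 47.9°: sec²(47.9°) = 1/0.6704² = 2.225.
At 24.7°: sec²(24.7°) = 1/0.9085² = 1.212.
Ratio = 2.225/1.212 = cos²(24.7°)/cos²(47.9°) ≈ 1.84.

1.84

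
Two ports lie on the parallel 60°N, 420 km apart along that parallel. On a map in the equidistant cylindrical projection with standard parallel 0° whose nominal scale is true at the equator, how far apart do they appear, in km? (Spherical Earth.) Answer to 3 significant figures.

For the equirectangular projection with φ₀ = 0 (plate carrée), h = 1 along meridians and k = sec φ along parallels.
Along the parallel, k = sec 60° = 1/0.5000 = 2.000.
Map distance = 420 × 2.000 ≈ 840 km.

840 km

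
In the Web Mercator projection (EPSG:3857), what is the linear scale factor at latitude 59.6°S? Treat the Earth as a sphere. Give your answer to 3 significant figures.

The Mercator projection is conformal; its linear scale factor is the same in every direction and equals sec φ = 1/cos φ.
k = 1/cos 59.6° = 1/0.5060 = 1.976.

1.98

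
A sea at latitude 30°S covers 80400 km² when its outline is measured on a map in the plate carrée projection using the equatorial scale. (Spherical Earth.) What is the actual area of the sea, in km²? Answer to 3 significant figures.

For the equirectangular projection with φ₀ = 0 (plate carrée), h = 1 along meridians and k = sec φ along parallels.
Areal scale = h·k = 1 × sec φ; at 30°, h = 1.000, k = 1.155, so h·k = 1.155.
True area = apparent / (areal scale) = 80400 / 1.155 ≈ 69600 km².

69600 km²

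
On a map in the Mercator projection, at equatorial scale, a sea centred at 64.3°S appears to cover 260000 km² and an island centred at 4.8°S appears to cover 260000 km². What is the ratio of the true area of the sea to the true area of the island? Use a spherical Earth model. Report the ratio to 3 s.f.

0.189

On Mercator the areal scale is sec²φ, so true area = apparent × cos²φ.
True area of sea: 260000 × cos²(64.3°) = 260000 × 0.1881 = 48900 km².
True area of island: 260000 × cos²(4.8°) = 260000 × 0.9930 = 258200 km².
Ratio = 48900 / 258200 ≈ 0.189.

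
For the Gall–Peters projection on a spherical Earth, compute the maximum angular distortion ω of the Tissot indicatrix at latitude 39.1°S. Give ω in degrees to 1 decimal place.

10.6°

Gall–Peters is a cylindrical equal-area projection with standard parallels at ±45°. Cylindrical equal-area (φ₀ = 45°): h = cos φ / cos 45° along meridians, k = cos 45° / cos φ along parallels; h·k = 1.
At 39.1°: h = 1.097, k = 0.9112; principal scales a = 1.097, b = 0.9112.
sin(ω/2) = (a − b)/(a + b) = 0.1863/2.009 = 0.09276, so ω = 2 arcsin(0.09276) ≈ 10.6°.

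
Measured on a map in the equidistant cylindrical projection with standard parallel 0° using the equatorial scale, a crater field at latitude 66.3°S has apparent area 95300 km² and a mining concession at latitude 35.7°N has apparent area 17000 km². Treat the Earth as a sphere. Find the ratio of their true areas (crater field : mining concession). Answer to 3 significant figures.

2.77

On the plate carrée, areal scale = h·k = 1 × sec φ, so true area = apparent × cos φ.
True area of crater field: 95300 × cos(66.3°) = 95300 × 0.4019 = 38310 km².
True area of mining concession: 17000 × cos(35.7°) = 17000 × 0.8121 = 13810 km².
Ratio = 38310 / 13810 ≈ 2.77.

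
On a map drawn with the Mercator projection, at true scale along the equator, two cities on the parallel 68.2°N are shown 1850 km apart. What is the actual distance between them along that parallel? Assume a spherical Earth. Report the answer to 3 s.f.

687 km

For Mercator, h = k = sec φ (a conformal cylindrical projection has a single point scale, 1/cos φ).
Along the parallel at 68.2°, map distances are exaggerated by k = sec 68.2° = 2.693.
True distance = 1850 / 2.693 = 1850 × cos 68.2° ≈ 687 km.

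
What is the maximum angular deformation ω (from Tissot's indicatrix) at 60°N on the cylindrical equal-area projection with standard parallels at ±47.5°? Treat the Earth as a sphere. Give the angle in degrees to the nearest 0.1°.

34.0°

Cylindrical equal-area (φ₀ = 47.5°): h = cos φ / cos 47.5° along meridians, k = cos 47.5° / cos φ along parallels; h·k = 1.
At 60°: h = 0.7401, k = 1.351; principal scales a = 1.351, b = 0.7401.
sin(ω/2) = (a − b)/(a + b) = 0.6111/2.091 = 0.2922, so ω = 2 arcsin(0.2922) ≈ 34.0°.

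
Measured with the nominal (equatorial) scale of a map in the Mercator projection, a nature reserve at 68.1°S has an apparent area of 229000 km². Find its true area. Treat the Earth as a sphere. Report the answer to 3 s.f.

Mercator is conformal, so the point scale is isotropic: h = k = sec φ = 1/cos φ.
Areal scale = k² = sec²φ = 1/cos²(68.1°) = 1/0.3730² = 7.188.
True area = apparent / (areal scale) = 229000 / 7.188 ≈ 31900 km².

31900 km²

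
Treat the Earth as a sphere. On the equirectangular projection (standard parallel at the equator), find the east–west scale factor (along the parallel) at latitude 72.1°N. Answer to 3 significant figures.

In the plate carrée (x = Rλ, y = Rφ), meridians are true-scale (h = 1) and parallels are stretched by k = sec φ.
k = 1/cos 72.1° = 1/0.3074 = 3.254.

3.25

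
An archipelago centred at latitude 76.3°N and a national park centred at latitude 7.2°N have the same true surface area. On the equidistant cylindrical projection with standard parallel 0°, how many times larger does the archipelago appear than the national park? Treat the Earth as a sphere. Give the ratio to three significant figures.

4.19

Plate carrée maps x = Rλ, y = Rφ. The meridian scale is h = 1 and the parallel scale is k = 1/cos φ = sec φ.
Areal scale at 76.3°: h·k = 1.000 × 4.222 = 4.222.
Areal scale at 7.2°: h·k = 1.000 × 1.008 = 1.008.
Ratio = 4.222/1.008 ≈ 4.19.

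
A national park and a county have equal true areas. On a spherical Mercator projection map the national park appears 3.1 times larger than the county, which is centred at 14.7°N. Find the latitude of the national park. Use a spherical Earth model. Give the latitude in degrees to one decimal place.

56.7°

Mercator areal scale is sec²φ, so apparent-area ratio = sec²φ₁ / sec²φ₂ = cos²φ₂ / cos²φ₁.
cos²φ₂ / cos²φ₁ = 3.1  ⇒  cos φ₁ = cos 14.7° / √3.1 = 0.9673/1.761 = 0.5494.
φ₁ = arccos(0.5494) ≈ 56.7°.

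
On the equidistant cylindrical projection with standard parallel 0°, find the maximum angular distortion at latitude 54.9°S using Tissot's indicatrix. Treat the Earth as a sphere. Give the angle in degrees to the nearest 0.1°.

31.3°

In the plate carrée (x = Rλ, y = Rφ), meridians are true-scale (h = 1) and parallels are stretched by k = sec φ.
At 54.9°: h = 1.000, k = 1.739; principal scales a = 1.739, b = 1.000.
sin(ω/2) = (a − b)/(a + b) = 0.7391/2.739 = 0.2698, so ω = 2 arcsin(0.2698) ≈ 31.3°.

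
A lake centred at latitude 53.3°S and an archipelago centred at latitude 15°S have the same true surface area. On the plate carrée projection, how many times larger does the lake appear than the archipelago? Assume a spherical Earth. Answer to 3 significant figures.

For the equirectangular projection with φ₀ = 0 (plate carrée), h = 1 along meridians and k = sec φ along parallels.
Areal scale at 53.3°: h·k = 1.000 × 1.673 = 1.673.
Areal scale at 15°: h·k = 1.000 × 1.035 = 1.035.
Ratio = 1.673/1.035 ≈ 1.62.

1.62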